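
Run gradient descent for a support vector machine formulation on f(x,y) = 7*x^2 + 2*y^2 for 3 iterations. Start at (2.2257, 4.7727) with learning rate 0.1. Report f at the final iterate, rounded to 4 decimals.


Gradient descent on f(x,y) = 7*x^2 + 2*y^2.
Starting point: (2.2257, 4.7727), alpha = 0.1
Step 1: grad_x = 2*7*2.2257 = 31.1598, grad_y = 2*2*4.7727 = 19.0908
  x_1 = 2.2257 - 0.1*31.1598 = -0.8903
  y_1 = 4.7727 - 0.1*19.0908 = 2.8636
Step 2: grad_x = 2*7*-0.8903 = -12.4639, grad_y = 2*2*2.8636 = 11.4545
  x_2 = -0.8903 - 0.1*-12.4639 = 0.3561
  y_2 = 2.8636 - 0.1*11.4545 = 1.7182
Step 3: grad_x = 2*7*0.3561 = 4.9856, grad_y = 2*2*1.7182 = 6.8727
  x_3 = 0.3561 - 0.1*4.9856 = -0.1424
  y_3 = 1.7182 - 0.1*6.8727 = 1.0309
f(-0.1424, 1.0309) = 7*(-0.1424)^2 + 2*1.0309^2 = 2.2676


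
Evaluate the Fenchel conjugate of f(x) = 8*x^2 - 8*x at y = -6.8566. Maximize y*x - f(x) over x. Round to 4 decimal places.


f*(y) = sup_x {y*x - a*x^2 - b*x} = sup_x {(y-b)*x - a*x^2}
FOC: (y - b) - 2a*x = 0 => x* = (y - b)/(2a)
x* = (-6.8566 + 8)/(2*8) = 0.0715
f*(-6.8566) = (y-b)^2/(4a) = (-6.8566 + 8)^2/(4*8)
= 1.3074/32 = 0.0409


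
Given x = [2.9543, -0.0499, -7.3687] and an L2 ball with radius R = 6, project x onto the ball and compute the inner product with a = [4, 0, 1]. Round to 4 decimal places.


Step 1: Compute ||x|| (intermediates to 6 decimals).
||x|| = sqrt(2.9543^2 + (-0.0499)^2 + (-7.3687)^2) = 7.939025
Step 2: Project.
Since ||x|| > R, scale = R/||x|| = 6/7.939025 = 0.75576, proj(x) = scale * x
proj(x) = [2.232742, -0.037712, -5.568969]
Step 3: Dot product.
a^T * proj(x) = 4*2.232742 + 0*(-0.037712) + 1*(-5.568969) = 3.362


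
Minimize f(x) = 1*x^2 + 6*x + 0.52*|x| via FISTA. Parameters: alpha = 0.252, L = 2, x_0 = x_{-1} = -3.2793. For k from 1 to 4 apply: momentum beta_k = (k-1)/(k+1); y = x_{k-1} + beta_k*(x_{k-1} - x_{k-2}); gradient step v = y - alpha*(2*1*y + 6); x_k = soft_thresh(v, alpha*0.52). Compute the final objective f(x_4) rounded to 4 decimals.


FISTA on f(x) = 1*x^2 + 6*x + 0.52*|x|
L = 2, alpha = 0.252
Iteration 1: beta = 0.0, y = -3.2793 + 0.0*(-3.2793 + 3.2793) = -3.2793
  grad(y) = -0.5586, v = y - alpha*grad = -3.1385
  prox(v) = soft_thresh(-3.1385, 0.131) = -3.0075
Iteration 2: beta = 0.3333, y = -3.0075 + 0.3333*(-3.0075 + 3.2793) = -2.9169
  grad(y) = 0.1662, v = y - alpha*grad = -2.9588
  prox(v) = soft_thresh(-2.9588, 0.131) = -2.8277
Iteration 3: beta = 0.5, y = -2.8277 + 0.5*(-2.8277 + 3.0075) = -2.7379
  grad(y) = 0.5243, v = y - alpha*grad = -2.87
  prox(v) = soft_thresh(-2.87, 0.131) = -2.7389
Iteration 4: beta = 0.6, y = -2.7389 + 0.6*(-2.7389 + 2.8277) = -2.6857
  grad(y) = 0.6287, v = y - alpha*grad = -2.8441
  prox(v) = soft_thresh(-2.8441, 0.131) = -2.713
f(x_4) = 1*(-2.713)^2 + 6*(-2.713) + 0.52*|-2.713| = -7.5069


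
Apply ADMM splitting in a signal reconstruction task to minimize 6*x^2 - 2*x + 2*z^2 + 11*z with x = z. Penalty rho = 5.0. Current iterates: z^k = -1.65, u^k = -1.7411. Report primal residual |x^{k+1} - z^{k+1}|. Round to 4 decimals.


ADMM iteration with rho = 5.0, z^k = -1.65, u^k = -1.7411
Step 1: x-update.
Minimize 6*x^2 - 2*x + (5.0/2)*(x + 1.65 - 1.7411)^2
FOC: (2*6 + 5.0)*x = 2 + 5.0*(-1.65 + 1.7411)
x^{k+1} = 0.1444
Step 2: z-update.
Minimize 2*z^2 + 11*z + (5.0/2)*(0.1444 - z - 1.7411)^2
FOC: (2*2 + 5.0)*z = -11 + 5.0*(0.1444 - 1.7411)
z^{k+1} = -2.1093
Step 3: u-update.
u^{k+1} = -1.7411 + 0.1444 + 2.1093 = 0.5126
Step 4: Primal residual = |0.1444 + 2.1093| = 2.2537


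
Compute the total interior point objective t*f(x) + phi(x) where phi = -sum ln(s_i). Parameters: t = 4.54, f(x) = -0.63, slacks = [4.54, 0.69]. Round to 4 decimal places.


Step 1: Compute log-barrier.
ln values: [1.5129, -0.3711]
phi = -(1.5129 - 0.3711) = -1.1419
Step 2: Compute augmented objective.
t*f(x) = 4.54*-0.63 = -2.8602
Total = -2.8602 - 1.1419 = -4.0021


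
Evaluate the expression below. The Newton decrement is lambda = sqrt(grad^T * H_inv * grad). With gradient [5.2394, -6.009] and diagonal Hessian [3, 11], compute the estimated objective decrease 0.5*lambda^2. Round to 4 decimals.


Step 1: H is diagonal, so H^(-1) * g = [1.7465, -0.5463].
Step 2: g^T H^(-1) g = sum_i g_i^2 / H_ii
  = (5.2394)^2/3 + (-6.009)^2/11
  = 9.1504 + 3.2826 = 12.433
Step 3: Objective decrease = 0.5 * g^T H^(-1) g = 6.2165


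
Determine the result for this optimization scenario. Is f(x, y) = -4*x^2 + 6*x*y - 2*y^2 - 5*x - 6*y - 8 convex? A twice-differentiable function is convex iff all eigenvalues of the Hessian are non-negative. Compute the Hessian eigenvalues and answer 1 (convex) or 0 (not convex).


The Hessian of f(x,y) = -4*x^2 + 6*x*y - 2*y^2 - 5*x - 6*y - 8 is:
H = [[-8, 6], [6, -4]]
Trace = -8 - 4 = -12
Determinant = -8*-4 - (6)^2 = -4
Discriminant = (-12)^2 - 4*-4 = 160.0
Eigenvalues: lambda_1 = -12.3246, lambda_2 = 0.3246
The function is not convex.

0


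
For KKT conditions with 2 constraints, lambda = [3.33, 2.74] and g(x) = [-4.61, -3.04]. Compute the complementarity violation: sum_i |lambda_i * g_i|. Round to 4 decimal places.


KKT complementary slackness check:
lambda_1 * g_1 = 3.33 * -4.61 = -15.3513
lambda_2 * g_2 = 2.74 * -3.04 = -8.3296
Total violation = 15.3513 + 8.3296 = 23.6809


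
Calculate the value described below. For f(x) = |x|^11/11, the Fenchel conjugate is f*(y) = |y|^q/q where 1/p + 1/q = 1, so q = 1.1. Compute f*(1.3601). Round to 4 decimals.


The conjugate exponent q satisfies 1/p + 1/q = 1.
p = 11, so q = 11/(11 - 1) = 1.1
|y|^q = 1.3601^1.1 = 1.4026
f*(1.3601) = 1.4026 / 1.1 = 1.2751


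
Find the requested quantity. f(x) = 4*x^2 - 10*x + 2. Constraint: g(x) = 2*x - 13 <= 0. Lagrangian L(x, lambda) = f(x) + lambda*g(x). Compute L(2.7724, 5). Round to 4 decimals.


Step 1: Evaluate f(x).
f(2.7724) = 4*2.7724^2 - 10*2.7724 + 2 = 5.0208
Step 2: Evaluate g(x).
g(2.7724) = 2*2.7724 - 13 = -7.4552
Step 3: Compute Lagrangian.
L = 5.0208 + 5*-7.4552 = -32.2552


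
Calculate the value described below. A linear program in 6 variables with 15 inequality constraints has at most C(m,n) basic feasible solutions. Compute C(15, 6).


Each vertex corresponds to some choice of n active constraints out of m, so the number of vertices is at most C(m, n) = m! / (n!(m-n)!).
m = 15, n = 6
Numerator: 15 * 14 * 13 * 12 * 11 * 10
Denominator: 6! = 720
C(15, 6) = 5005


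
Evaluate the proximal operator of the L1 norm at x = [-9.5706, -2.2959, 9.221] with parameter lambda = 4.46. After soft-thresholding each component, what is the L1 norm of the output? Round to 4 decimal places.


Soft-thresholding with lambda = 4.46:
prox(-9.5706) = sign(-9.5706)*max(|-9.5706| - 4.46, 0) = -5.1106
prox(-2.2959) = sign(-2.2959)*max(|-2.2959| - 4.46, 0) = 0.0
prox(9.221) = sign(9.221)*max(|9.221| - 4.46, 0) = 4.761
prox(x) = [-5.1106, 0.0, 4.761]
||prox(x)||_1 = 5.1106 + 0.0 + 4.761 = 9.8716


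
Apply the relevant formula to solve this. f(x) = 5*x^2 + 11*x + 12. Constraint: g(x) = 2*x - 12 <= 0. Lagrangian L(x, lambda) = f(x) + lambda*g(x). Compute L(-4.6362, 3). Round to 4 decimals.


Step 1: Evaluate f(x).
f(-4.6362) = 5*(-4.6362)^2 + 11*(-4.6362) + 12 = 68.4736
Step 2: Evaluate g(x).
g(-4.6362) = 2*-4.6362 - 12 = -21.2724
Step 3: Compute Lagrangian.
L = 68.4736 + 3*-21.2724 = 4.6564


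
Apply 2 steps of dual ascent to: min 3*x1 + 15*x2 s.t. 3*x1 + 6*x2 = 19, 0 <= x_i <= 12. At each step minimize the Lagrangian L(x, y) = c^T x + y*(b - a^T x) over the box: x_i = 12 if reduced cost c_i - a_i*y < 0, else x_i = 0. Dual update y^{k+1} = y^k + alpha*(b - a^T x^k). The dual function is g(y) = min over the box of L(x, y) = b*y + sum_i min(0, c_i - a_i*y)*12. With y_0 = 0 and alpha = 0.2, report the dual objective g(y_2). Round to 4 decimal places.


Dual ascent for LP: min 3*x1 + 15*x2, 3*x1 + 6*x2 = 19, 0 <= x_i <= 12
Step 1: y^k = 0.0, reduced costs: (3.0, 15.0)
  x^k = (0.0, 0.0), subgradient = b - a^T x = 19.0
  y^{k+1} = 0.0 + 0.2*19.0 = 3.8
Step 2: y^k = 3.8, reduced costs: (-8.4, -7.8)
  x^k = (12.0, 12.0), subgradient = b - a^T x = -89.0
  y^{k+1} = 3.8 + 0.2*-89.0 = -14.0
Dual objective at y_2 = -14.0: reduced costs (45.0, 99.0), box minimizer x = (0.0, 0.0)
g(y_2) = b*y + (c1 - a1*y)*x1 + (c2 - a2*y)*x2 = 19*(-14.0) + 45.0*0.0 + 99.0*0.0 = -266.0 + 0.0 + 0.0 = -266.0


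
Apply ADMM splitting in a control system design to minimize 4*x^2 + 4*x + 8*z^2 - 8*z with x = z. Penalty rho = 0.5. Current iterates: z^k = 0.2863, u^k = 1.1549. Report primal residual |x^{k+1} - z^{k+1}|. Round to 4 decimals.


ADMM iteration with rho = 0.5, z^k = 0.2863, u^k = 1.1549
Step 1: x-update.
Minimize 4*x^2 + 4*x + (0.5/2)*(x - 0.2863 + 1.1549)^2
FOC: (2*4 + 0.5)*x = -4 + 0.5*(0.2863 - 1.1549)
x^{k+1} = -0.5217
Step 2: z-update.
Minimize 8*z^2 - 8*z + (0.5/2)*(-0.5217 - z + 1.1549)^2
FOC: (2*8 + 0.5)*z = 8 + 0.5*(-0.5217 + 1.1549)
z^{k+1} = 0.504
Step 3: u-update.
u^{k+1} = 1.1549 - 0.5217 - 0.504 = 0.1292
Step 4: Primal residual = |-0.5217 - 0.504| = 1.0257


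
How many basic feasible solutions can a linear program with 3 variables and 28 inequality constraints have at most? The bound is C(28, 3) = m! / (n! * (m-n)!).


Each vertex corresponds to some choice of n active constraints out of m, so the number of vertices is at most C(m, n) = m! / (n!(m-n)!).
m = 28, n = 3
Numerator: 28 * 27 * 26
Denominator: 3! = 6
C(28, 3) = 3276


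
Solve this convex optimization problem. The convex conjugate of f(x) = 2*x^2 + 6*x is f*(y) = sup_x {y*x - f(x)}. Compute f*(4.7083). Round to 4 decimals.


f*(y) = sup_x {y*x - a*x^2 - b*x} = sup_x {(y-b)*x - a*x^2}
FOC: (y - b) - 2a*x = 0 => x* = (y - b)/(2a)
x* = (4.7083 - 6)/(2*2) = -0.3229
f*(4.7083) = (y-b)^2/(4a) = (4.7083 - 6)^2/(4*2)
= 1.6685/8 = 0.2086


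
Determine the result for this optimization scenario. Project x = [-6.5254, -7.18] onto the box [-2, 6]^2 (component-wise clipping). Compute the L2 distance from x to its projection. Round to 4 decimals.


Project each component onto [-2, 6].
clip(-6.5254) = -2.0, clip(-7.18) = -2.0
Projection = [-2.0, -2.0]
Squared diffs: [20.4792, 26.8324]
Distance = sqrt(47.3116) = 6.8783


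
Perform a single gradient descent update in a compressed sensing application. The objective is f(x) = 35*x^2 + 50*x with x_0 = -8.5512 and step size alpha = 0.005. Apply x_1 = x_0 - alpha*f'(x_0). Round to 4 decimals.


We compute the gradient at x_0 and apply the update.
f'(x) = 70*x + 50
f'(-8.5512) = 70*-8.5512 + 50 = -548.584
x_1 = -8.5512 - 0.005*-548.584 = -5.8083


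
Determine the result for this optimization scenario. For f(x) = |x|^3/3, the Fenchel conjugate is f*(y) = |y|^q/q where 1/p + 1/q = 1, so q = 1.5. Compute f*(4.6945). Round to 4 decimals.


The conjugate exponent q satisfies 1/p + 1/q = 1.
p = 3, so q = 3/(3 - 1) = 1.5
|y|^q = 4.6945^1.5 = 10.1715
f*(4.6945) = 10.1715 / 1.5 = 6.781


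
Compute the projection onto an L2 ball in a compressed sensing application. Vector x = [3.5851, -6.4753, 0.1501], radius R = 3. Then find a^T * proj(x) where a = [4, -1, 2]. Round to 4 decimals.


Step 1: Compute ||x|| (intermediates to 6 decimals).
||x|| = sqrt(3.5851^2 + (-6.4753)^2 + 0.1501^2) = 7.403039
Step 2: Project.
Since ||x|| > R, scale = R/||x|| = 3/7.403039 = 0.405239, proj(x) = scale * x
proj(x) = [1.452822, -2.624044, 0.060826]
Step 3: Dot product.
a^T * proj(x) = 4*1.452822 - 1*(-2.624044) + 2*0.060826 = 8.557


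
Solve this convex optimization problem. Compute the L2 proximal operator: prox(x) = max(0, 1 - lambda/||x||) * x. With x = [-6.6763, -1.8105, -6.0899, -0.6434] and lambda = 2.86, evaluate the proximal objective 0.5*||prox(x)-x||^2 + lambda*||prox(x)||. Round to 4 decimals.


Step 1: Compute ||x||.
||x|| = 9.2386
Step 2: Compute scaling factor.
scale = max(0, 1 - 2.86/9.2386) = 0.6904
Step 3: prox(x) = [-4.6095, -1.25, -4.2046, -0.4442]
||prox(x)|| = 6.3786
Step 4: Proximal objective.
0.5*||prox-x||^2 = 4.0898
lambda*||prox|| = 18.2428
Total = 22.3326


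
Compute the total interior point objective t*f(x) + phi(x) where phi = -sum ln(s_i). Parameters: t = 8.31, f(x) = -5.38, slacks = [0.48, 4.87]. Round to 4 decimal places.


Step 1: Compute log-barrier.
ln values: [-0.734, 1.5831]
phi = -(-0.734 + 1.5831) = -0.8491
Step 2: Compute augmented objective.
t*f(x) = 8.31*-5.38 = -44.7078
Total = -44.7078 - 0.8491 = -45.5569


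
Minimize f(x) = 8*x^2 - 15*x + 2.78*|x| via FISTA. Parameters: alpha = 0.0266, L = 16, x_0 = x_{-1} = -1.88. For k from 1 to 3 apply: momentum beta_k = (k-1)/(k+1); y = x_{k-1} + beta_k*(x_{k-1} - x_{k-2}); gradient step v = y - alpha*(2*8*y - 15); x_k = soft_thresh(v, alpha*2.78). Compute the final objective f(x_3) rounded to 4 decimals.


FISTA on f(x) = 8*x^2 - 15*x + 2.78*|x|
L = 16, alpha = 0.0266
Iteration 1: beta = 0.0, y = -1.88 + 0.0*(-1.88 + 1.88) = -1.88
  grad(y) = -45.08, v = y - alpha*grad = -0.6809
  prox(v) = soft_thresh(-0.6809, 0.0739) = -0.6069
Iteration 2: beta = 0.3333, y = -0.6069 + 0.3333*(-0.6069 + 1.88) = -0.1826
  grad(y) = -17.921, v = y - alpha*grad = 0.2941
  prox(v) = soft_thresh(0.2941, 0.0739) = 0.2202
Iteration 3: beta = 0.5, y = 0.2202 + 0.5*(0.2202 + 0.6069) = 0.6337
  grad(y) = -4.8601, v = y - alpha*grad = 0.763
  prox(v) = soft_thresh(0.763, 0.0739) = 0.6891
f(x_3) = 8*0.6891^2 - 15*0.6891 + 2.78*|0.6891| = -4.6219


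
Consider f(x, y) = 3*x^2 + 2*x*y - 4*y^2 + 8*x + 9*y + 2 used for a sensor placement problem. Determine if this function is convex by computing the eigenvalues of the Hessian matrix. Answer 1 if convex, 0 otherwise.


The Hessian of f(x,y) = 3*x^2 + 2*x*y - 4*y^2 + 8*x + 9*y + 2 is:
H = [[6, 2], [2, -8]]
Trace = 6 - 8 = -2
Determinant = 6*-8 - (2)^2 = -52
Discriminant = (-2)^2 - 4*-52 = 212.0
Eigenvalues: lambda_1 = -8.2801, lambda_2 = 6.2801
The function is not convex.

0


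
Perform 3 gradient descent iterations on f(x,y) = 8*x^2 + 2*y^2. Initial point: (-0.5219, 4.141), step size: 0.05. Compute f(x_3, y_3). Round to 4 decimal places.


Gradient descent on f(x,y) = 8*x^2 + 2*y^2.
Starting point: (-0.5219, 4.141), alpha = 0.05
Step 1: grad_x = 2*8*-0.5219 = -8.3504, grad_y = 2*2*4.141 = 16.564
  x_1 = -0.5219 - 0.05*-8.3504 = -0.1044
  y_1 = 4.141 - 0.05*16.564 = 3.3128
Step 2: grad_x = 2*8*-0.1044 = -1.6701, grad_y = 2*2*3.3128 = 13.2512
  x_2 = -0.1044 - 0.05*-1.6701 = -0.0209
  y_2 = 3.3128 - 0.05*13.2512 = 2.6502
Step 3: grad_x = 2*8*-0.0209 = -0.334, grad_y = 2*2*2.6502 = 10.601
  x_3 = -0.0209 - 0.05*-0.334 = -0.0042
  y_3 = 2.6502 - 0.05*10.601 = 2.1202
f(-0.0042, 2.1202) = 8*(-0.0042)^2 + 2*2.1202^2 = 8.9906


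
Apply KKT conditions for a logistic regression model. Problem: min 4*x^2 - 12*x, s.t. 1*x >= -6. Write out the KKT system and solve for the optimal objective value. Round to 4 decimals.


Step 1: Try lambda = 0 (constraint inactive).
Stationarity: 2*4*x - 12 = 0
x* = 12/(2*4) = 1.5
Check constraint: 1*1.5 = 1.5 >= -6 -- satisfied.
Step 2: Compute optimal value.
f(x*) = 4*1.5^2 - 12*1.5 = -9.0


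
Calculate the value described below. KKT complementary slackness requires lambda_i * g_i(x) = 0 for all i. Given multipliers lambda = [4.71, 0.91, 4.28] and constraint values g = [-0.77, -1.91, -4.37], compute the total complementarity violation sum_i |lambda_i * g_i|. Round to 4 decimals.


KKT complementary slackness check:
lambda_1 * g_1 = 4.71 * -0.77 = -3.6267
lambda_2 * g_2 = 0.91 * -1.91 = -1.7381
lambda_3 * g_3 = 4.28 * -4.37 = -18.7036
Total violation = 3.6267 + 1.7381 + 18.7036 = 24.0684


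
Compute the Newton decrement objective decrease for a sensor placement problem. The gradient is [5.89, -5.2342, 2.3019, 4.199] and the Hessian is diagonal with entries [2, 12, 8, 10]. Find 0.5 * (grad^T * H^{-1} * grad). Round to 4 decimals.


Step 1: H is diagonal, so H^(-1) * g = [2.945, -0.4362, 0.2877, 0.4199].
Step 2: g^T H^(-1) g = sum_i g_i^2 / H_ii
  = (5.89)^2/2 + (-5.2342)^2/12 + (2.3019)^2/8 + (4.199)^2/10
  = 17.3461 + 2.2831 + 0.6623 + 1.7632 = 22.0546
Step 3: Objective decrease = 0.5 * g^T H^(-1) g = 11.0273


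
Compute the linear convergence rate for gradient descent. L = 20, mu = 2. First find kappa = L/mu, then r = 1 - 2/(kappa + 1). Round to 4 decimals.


Step 1: Compute the condition number.
kappa = L/mu = 20/2 = 10.0
Step 2: Compute the convergence rate.
r = 1 - 2/(kappa + 1) = 1 - 2*mu/(L + mu) = (L - mu)/(L + mu) = 18/22 = 0.8182


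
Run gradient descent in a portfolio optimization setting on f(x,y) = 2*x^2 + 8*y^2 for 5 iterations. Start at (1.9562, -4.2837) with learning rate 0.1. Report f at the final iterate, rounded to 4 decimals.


Gradient descent on f(x,y) = 2*x^2 + 8*y^2.
Starting point: (1.9562, -4.2837), alpha = 0.1
Step 1: grad_x = 2*2*1.9562 = 7.8248, grad_y = 2*8*-4.2837 = -68.5392
  x_1 = 1.9562 - 0.1*7.8248 = 1.1737
  y_1 = -4.2837 - 0.1*-68.5392 = 2.5702
Step 2: grad_x = 2*2*1.1737 = 4.6949, grad_y = 2*8*2.5702 = 41.1235
  x_2 = 1.1737 - 0.1*4.6949 = 0.7042
  y_2 = 2.5702 - 0.1*41.1235 = -1.5421
Step 3: grad_x = 2*2*0.7042 = 2.8169, grad_y = 2*8*-1.5421 = -24.6741
  x_3 = 0.7042 - 0.1*2.8169 = 0.4225
  y_3 = -1.5421 - 0.1*-24.6741 = 0.9253
Step 4: grad_x = 2*2*0.4225 = 1.6902, grad_y = 2*8*0.9253 = 14.8045
  x_4 = 0.4225 - 0.1*1.6902 = 0.2535
  y_4 = 0.9253 - 0.1*14.8045 = -0.5552
Step 5: grad_x = 2*2*0.2535 = 1.0141, grad_y = 2*8*-0.5552 = -8.8827
  x_5 = 0.2535 - 0.1*1.0141 = 0.1521
  y_5 = -0.5552 - 0.1*-8.8827 = 0.3331
f(0.1521, 0.3331) = 2*0.1521^2 + 8*0.3331^2 = 0.9339


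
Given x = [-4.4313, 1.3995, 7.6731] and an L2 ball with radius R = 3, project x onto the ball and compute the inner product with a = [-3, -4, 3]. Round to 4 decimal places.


Step 1: Compute ||x|| (intermediates to 6 decimals).
||x|| = sqrt((-4.4313)^2 + 1.3995^2 + 7.6731^2) = 8.97059
Step 2: Project.
Since ||x|| > R, scale = R/||x|| = 3/8.97059 = 0.334426, proj(x) = scale * x
proj(x) = [-1.481942, 0.468029, 2.566084]
Step 3: Dot product.
a^T * proj(x) = -3*(-1.481942) - 4*0.468029 + 3*2.566084 = 10.272


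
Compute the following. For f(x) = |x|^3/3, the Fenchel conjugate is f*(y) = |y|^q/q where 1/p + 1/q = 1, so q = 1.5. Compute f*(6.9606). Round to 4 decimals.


The conjugate exponent q satisfies 1/p + 1/q = 1.
p = 3, so q = 3/(3 - 1) = 1.5
|y|^q = 6.9606^1.5 = 18.3641
f*(6.9606) = 18.3641 / 1.5 = 12.2427


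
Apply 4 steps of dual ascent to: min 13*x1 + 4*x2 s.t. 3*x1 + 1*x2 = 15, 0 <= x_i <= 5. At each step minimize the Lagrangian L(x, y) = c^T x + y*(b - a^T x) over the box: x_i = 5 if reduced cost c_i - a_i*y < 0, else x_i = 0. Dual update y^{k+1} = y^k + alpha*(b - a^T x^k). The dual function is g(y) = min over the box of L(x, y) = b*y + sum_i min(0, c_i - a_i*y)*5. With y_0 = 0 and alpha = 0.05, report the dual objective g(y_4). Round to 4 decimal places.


Dual ascent for LP: min 13*x1 + 4*x2, 3*x1 + 1*x2 = 15, 0 <= x_i <= 5
Step 1: y^k = 0.0, reduced costs: (13.0, 4.0)
  x^k = (0.0, 0.0), subgradient = b - a^T x = 15.0
  y^{k+1} = 0.0 + 0.05*15.0 = 0.75
Step 2: y^k = 0.75, reduced costs: (10.75, 3.25)
  x^k = (0.0, 0.0), subgradient = b - a^T x = 15.0
  y^{k+1} = 0.75 + 0.05*15.0 = 1.5
Step 3: y^k = 1.5, reduced costs: (8.5, 2.5)
  x^k = (0.0, 0.0), subgradient = b - a^T x = 15.0
  y^{k+1} = 1.5 + 0.05*15.0 = 2.25
Step 4: y^k = 2.25, reduced costs: (6.25, 1.75)
  x^k = (0.0, 0.0), subgradient = b - a^T x = 15.0
  y^{k+1} = 2.25 + 0.05*15.0 = 3.0
Dual objective at y_4 = 3.0: reduced costs (4.0, 1.0), box minimizer x = (0.0, 0.0)
g(y_4) = b*y + (c1 - a1*y)*x1 + (c2 - a2*y)*x2 = 15*3.0 + 4.0*0.0 + 1.0*0.0 = 45.0 + 0.0 + 0.0 = 45.0


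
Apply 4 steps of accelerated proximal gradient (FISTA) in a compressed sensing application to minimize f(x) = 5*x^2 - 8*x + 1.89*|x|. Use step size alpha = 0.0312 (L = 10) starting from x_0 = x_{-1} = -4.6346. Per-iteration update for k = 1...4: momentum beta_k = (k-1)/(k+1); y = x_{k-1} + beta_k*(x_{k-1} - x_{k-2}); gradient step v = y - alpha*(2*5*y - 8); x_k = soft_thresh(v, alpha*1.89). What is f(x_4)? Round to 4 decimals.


FISTA on f(x) = 5*x^2 - 8*x + 1.89*|x|
L = 10, alpha = 0.0312
Iteration 1: beta = 0.0, y = -4.6346 + 0.0*(-4.6346 + 4.6346) = -4.6346
  grad(y) = -54.346, v = y - alpha*grad = -2.939
  prox(v) = soft_thresh(-2.939, 0.059) = -2.88
Iteration 2: beta = 0.3333, y = -2.88 + 0.3333*(-2.88 + 4.6346) = -2.2952
  grad(y) = -30.9518, v = y - alpha*grad = -1.3295
  prox(v) = soft_thresh(-1.3295, 0.059) = -1.2705
Iteration 3: beta = 0.5, y = -1.2705 + 0.5*(-1.2705 + 2.88) = -0.4658
  grad(y) = -12.6576, v = y - alpha*grad = -0.0708
  prox(v) = soft_thresh(-0.0708, 0.059) = -0.0119
Iteration 4: beta = 0.6, y = -0.0119 + 0.6*(-0.0119 + 1.2705) = 0.7433
  grad(y) = -0.5669, v = y - alpha*grad = 0.761
  prox(v) = soft_thresh(0.761, 0.059) = 0.702
f(x_4) = 5*0.702^2 - 8*0.702 + 1.89*|0.702| = -1.8252


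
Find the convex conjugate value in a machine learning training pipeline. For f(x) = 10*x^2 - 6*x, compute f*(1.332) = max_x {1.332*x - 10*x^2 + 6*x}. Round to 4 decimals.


f*(y) = sup_x {y*x - a*x^2 - b*x} = sup_x {(y-b)*x - a*x^2}
FOC: (y - b) - 2a*x = 0 => x* = (y - b)/(2a)
x* = (1.332 + 6)/(2*10) = 0.3666
f*(1.332) = (y-b)^2/(4a) = (1.332 + 6)^2/(4*10)
= 53.7582/40 = 1.344


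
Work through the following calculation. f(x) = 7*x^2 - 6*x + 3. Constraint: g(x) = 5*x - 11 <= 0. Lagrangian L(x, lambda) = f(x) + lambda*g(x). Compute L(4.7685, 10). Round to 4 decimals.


Step 1: Evaluate f(x).
f(4.7685) = 7*4.7685^2 - 6*4.7685 + 3 = 133.5591
Step 2: Evaluate g(x).
g(4.7685) = 5*4.7685 - 11 = 12.8425
Step 3: Compute Lagrangian.
L = 133.5591 + 10*12.8425 = 261.9841


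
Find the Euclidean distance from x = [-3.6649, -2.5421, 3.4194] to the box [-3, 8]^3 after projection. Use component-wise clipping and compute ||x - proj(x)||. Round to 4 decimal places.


Project each component onto [-3, 8].
clip(-3.6649) = -3.0, clip(-2.5421) = -2.5421, clip(3.4194) = 3.4194
Projection = [-3.0, -2.5421, 3.4194]
Squared diffs: [0.4421, 0.0, 0.0]
Distance = sqrt(0.4421) = 0.6649


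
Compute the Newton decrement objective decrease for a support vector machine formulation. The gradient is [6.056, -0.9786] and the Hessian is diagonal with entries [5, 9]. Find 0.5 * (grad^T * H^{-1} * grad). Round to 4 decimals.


Step 1: H is diagonal, so H^(-1) * g = [1.2112, -0.1087].
Step 2: g^T H^(-1) g = sum_i g_i^2 / H_ii
  = (6.056)^2/5 + (-0.9786)^2/9
  = 7.335 + 0.1064 = 7.4414
Step 3: Objective decrease = 0.5 * g^T H^(-1) g = 3.7207


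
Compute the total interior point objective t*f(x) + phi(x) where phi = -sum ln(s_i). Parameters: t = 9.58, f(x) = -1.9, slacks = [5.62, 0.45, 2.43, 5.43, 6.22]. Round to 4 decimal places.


Step 1: Compute log-barrier.
ln values: [1.7263, -0.7985, 0.8879, 1.6919, 1.8278]
phi = -(1.7263 - 0.7985 + 0.8879 + 1.6919 + 1.8278) = -5.3354
Step 2: Compute augmented objective.
t*f(x) = 9.58*-1.9 = -18.202
Total = -18.202 - 5.3354 = -23.5374


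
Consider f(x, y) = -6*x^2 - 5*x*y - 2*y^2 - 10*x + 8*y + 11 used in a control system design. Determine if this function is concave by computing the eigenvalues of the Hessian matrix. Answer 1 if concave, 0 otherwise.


The Hessian of f(x,y) = -6*x^2 - 5*x*y - 2*y^2 - 10*x + 8*y + 11 is:
H = [[-12, -5], [-5, -4]]
Trace = -12 - 4 = -16
Determinant = -12*-4 - (-5)^2 = 23
Discriminant = (-16)^2 - 4*23 = 164.0
Eigenvalues: lambda_1 = -14.4031, lambda_2 = -1.5969
The function is concave.

1


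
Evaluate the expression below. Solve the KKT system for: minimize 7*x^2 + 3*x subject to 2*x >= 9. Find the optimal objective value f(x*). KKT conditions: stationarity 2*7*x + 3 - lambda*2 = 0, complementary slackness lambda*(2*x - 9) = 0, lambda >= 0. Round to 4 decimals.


Step 1: Try lambda = 0 (constraint inactive).
x_unc = -3/(2*7) = -0.2143
Check: 2*-0.2143 = -0.4286 < 9 -- violated!
Step 2: Constraint must be active: 2*x = 9
x* = 9/2 = 4.5
lambda = (2*7*4.5 + 3)/2 = 33.0
Step 3: Compute optimal value.
f(x*) = 7*4.5^2 + 3*4.5 = 155.25


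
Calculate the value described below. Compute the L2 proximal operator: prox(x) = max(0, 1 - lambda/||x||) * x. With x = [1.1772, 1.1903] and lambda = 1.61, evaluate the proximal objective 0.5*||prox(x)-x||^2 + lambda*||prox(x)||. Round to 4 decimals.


Step 1: Compute ||x||.
||x|| = 1.6741
Step 2: Compute scaling factor.
scale = max(0, 1 - 1.61/1.6741) = 0.0383
Step 3: prox(x) = [0.0451, 0.0456]
||prox(x)|| = 0.0641
Step 4: Proximal objective.
0.5*||prox-x||^2 = 1.2961
lambda*||prox|| = 0.1032
Total = 1.3993


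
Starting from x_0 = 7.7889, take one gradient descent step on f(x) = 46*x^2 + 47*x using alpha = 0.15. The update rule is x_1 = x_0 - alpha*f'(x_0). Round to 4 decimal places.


We compute the gradient at x_0 and apply the update.
f'(x) = 92*x + 47
f'(7.7889) = 92*7.7889 + 47 = 763.5788
x_1 = 7.7889 - 0.15*763.5788 = -106.7479


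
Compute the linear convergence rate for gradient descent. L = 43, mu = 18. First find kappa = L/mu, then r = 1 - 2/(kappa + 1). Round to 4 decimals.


Step 1: Compute the condition number.
kappa = L/mu = 43/18 = 2.3889
Step 2: Compute the convergence rate.
r = 1 - 2/(kappa + 1) = 1 - 2*mu/(L + mu) = (L - mu)/(L + mu) = 25/61 = 0.4098


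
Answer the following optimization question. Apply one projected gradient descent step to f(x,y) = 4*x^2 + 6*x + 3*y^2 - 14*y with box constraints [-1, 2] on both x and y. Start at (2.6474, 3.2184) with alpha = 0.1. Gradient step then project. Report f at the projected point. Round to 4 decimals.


Step 1: Compute gradient at (2.6474, 3.2184).
grad_x = 2*4*2.6474 + 6 = 27.1792
grad_y = 2*3*3.2184 - 14 = 5.3104
Step 2: Gradient step.
x_raw = 2.6474 - 0.1*27.1792 = -0.0705
y_raw = 3.2184 - 0.1*5.3104 = 2.6874
Step 3: Project onto [-1, 2].
x_proj = clip(-0.0705) = -0.0705
y_proj = clip(2.6874) = 2.0
Step 4: Evaluate f.
f(-0.0705, 2.0) = -16.4032


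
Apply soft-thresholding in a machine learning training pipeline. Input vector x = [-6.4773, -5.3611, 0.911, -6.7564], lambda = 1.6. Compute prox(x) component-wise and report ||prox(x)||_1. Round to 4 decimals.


Soft-thresholding with lambda = 1.6:
prox(-6.4773) = sign(-6.4773)*max(|-6.4773| - 1.6, 0) = -4.8773
prox(-5.3611) = sign(-5.3611)*max(|-5.3611| - 1.6, 0) = -3.7611
prox(0.911) = sign(0.911)*max(|0.911| - 1.6, 0) = 0.0
prox(-6.7564) = sign(-6.7564)*max(|-6.7564| - 1.6, 0) = -5.1564
prox(x) = [-4.8773, -3.7611, 0.0, -5.1564]
||prox(x)||_1 = 4.8773 + 3.7611 + 0.0 + 5.1564 = 13.7948


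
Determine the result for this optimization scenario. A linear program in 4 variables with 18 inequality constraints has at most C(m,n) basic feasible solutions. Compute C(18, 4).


Each vertex corresponds to some choice of n active constraints out of m, so the number of vertices is at most C(m, n) = m! / (n!(m-n)!).
m = 18, n = 4
Numerator: 18 * 17 * 16 * 15
Denominator: 4! = 24
C(18, 4) = 3060


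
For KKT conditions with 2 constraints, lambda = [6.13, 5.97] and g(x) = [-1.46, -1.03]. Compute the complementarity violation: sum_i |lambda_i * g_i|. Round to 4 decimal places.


KKT complementary slackness check:
lambda_1 * g_1 = 6.13 * -1.46 = -8.9498
lambda_2 * g_2 = 5.97 * -1.03 = -6.1491
Total violation = 8.9498 + 6.1491 = 15.0989


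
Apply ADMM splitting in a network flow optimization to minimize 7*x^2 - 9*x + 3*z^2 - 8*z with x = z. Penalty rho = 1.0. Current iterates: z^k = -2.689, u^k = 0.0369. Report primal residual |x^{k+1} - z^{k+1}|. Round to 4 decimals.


ADMM iteration with rho = 1.0, z^k = -2.689, u^k = 0.0369
Step 1: x-update.
Minimize 7*x^2 - 9*x + (1.0/2)*(x + 2.689 + 0.0369)^2
FOC: (2*7 + 1.0)*x = 9 + 1.0*(-2.689 - 0.0369)
x^{k+1} = 0.4183
Step 2: z-update.
Minimize 3*z^2 - 8*z + (1.0/2)*(0.4183 - z + 0.0369)^2
FOC: (2*3 + 1.0)*z = 8 + 1.0*(0.4183 + 0.0369)
z^{k+1} = 1.2079
Step 3: u-update.
u^{k+1} = 0.0369 + 0.4183 - 1.2079 = -0.7527
Step 4: Primal residual = |0.4183 - 1.2079| = 0.7896


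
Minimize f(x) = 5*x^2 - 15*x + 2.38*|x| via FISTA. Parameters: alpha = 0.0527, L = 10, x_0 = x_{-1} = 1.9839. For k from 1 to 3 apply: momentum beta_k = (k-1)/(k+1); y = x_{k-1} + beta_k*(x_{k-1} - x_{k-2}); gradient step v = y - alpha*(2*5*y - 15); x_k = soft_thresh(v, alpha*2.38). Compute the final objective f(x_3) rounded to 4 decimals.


FISTA on f(x) = 5*x^2 - 15*x + 2.38*|x|
L = 10, alpha = 0.0527
Iteration 1: beta = 0.0, y = 1.9839 + 0.0*(1.9839 - 1.9839) = 1.9839
  grad(y) = 4.839, v = y - alpha*grad = 1.7289
  prox(v) = soft_thresh(1.7289, 0.1254) = 1.6035
Iteration 2: beta = 0.3333, y = 1.6035 + 0.3333*(1.6035 - 1.9839) = 1.4766
  grad(y) = -0.2336, v = y - alpha*grad = 1.489
  prox(v) = soft_thresh(1.489, 0.1254) = 1.3635
Iteration 3: beta = 0.5, y = 1.3635 + 0.5*(1.3635 - 1.6035) = 1.2436
  grad(y) = -2.5644, v = y - alpha*grad = 1.3787
  prox(v) = soft_thresh(1.3787, 0.1254) = 1.2533
f(x_3) = 5*1.2533^2 - 15*1.2533 + 2.38*|1.2533| = -7.9628


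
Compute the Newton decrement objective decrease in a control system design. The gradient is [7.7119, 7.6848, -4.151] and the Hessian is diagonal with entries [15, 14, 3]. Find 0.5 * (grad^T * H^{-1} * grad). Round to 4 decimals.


Step 1: H is diagonal, so H^(-1) * g = [0.5141, 0.5489, -1.3837].
Step 2: g^T H^(-1) g = sum_i g_i^2 / H_ii
  = (7.7119)^2/15 + (7.6848)^2/14 + (-4.151)^2/3
  = 3.9649 + 4.2183 + 5.7436 = 13.9268
Step 3: Objective decrease = 0.5 * g^T H^(-1) g = 6.9634


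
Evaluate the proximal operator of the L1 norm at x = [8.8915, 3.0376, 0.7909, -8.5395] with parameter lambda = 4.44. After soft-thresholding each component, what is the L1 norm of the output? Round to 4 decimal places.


Soft-thresholding with lambda = 4.44:
prox(8.8915) = sign(8.8915)*max(|8.8915| - 4.44, 0) = 4.4515
prox(3.0376) = sign(3.0376)*max(|3.0376| - 4.44, 0) = 0.0
prox(0.7909) = sign(0.7909)*max(|0.7909| - 4.44, 0) = 0.0
prox(-8.5395) = sign(-8.5395)*max(|-8.5395| - 4.44, 0) = -4.0995
prox(x) = [4.4515, 0.0, 0.0, -4.0995]
||prox(x)||_1 = 4.4515 + 0.0 + 0.0 + 4.0995 = 8.551


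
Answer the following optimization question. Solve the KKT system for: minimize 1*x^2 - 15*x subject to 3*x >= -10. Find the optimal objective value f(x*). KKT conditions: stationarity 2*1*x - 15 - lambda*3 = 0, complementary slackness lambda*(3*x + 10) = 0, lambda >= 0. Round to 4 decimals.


Step 1: Try lambda = 0 (constraint inactive).
Stationarity: 2*1*x - 15 = 0
x* = 15/(2*1) = 7.5
Check constraint: 3*7.5 = 22.5 >= -10 -- satisfied.
Step 2: Compute optimal value.
f(x*) = 1*7.5^2 - 15*7.5 = -56.25


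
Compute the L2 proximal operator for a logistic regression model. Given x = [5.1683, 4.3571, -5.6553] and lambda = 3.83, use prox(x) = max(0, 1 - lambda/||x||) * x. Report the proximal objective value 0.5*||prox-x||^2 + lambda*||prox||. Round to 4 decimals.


Step 1: Compute ||x||.
||x|| = 8.8135
Step 2: Compute scaling factor.
scale = max(0, 1 - 3.83/8.8135) = 0.5654
Step 3: prox(x) = [2.9224, 2.4637, -3.1977]
||prox(x)|| = 4.9835
Step 4: Proximal objective.
0.5*||prox-x||^2 = 7.3345
lambda*||prox|| = 19.0868
Total = 26.4213


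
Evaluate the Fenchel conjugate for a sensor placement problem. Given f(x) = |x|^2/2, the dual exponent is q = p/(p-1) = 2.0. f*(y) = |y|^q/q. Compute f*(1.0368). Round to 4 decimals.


The conjugate exponent q satisfies 1/p + 1/q = 1.
p = 2, so q = 2/(2 - 1) = 2.0
|y|^q = 1.0368^2.0 = 1.075
f*(1.0368) = 1.075 / 2.0 = 0.5375


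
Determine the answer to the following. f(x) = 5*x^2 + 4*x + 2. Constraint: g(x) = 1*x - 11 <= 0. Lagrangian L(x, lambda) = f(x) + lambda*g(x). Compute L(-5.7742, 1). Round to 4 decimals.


Step 1: Evaluate f(x).
f(-5.7742) = 5*(-5.7742)^2 + 4*(-5.7742) + 2 = 145.6101
Step 2: Evaluate g(x).
g(-5.7742) = 1*-5.7742 - 11 = -16.7742
Step 3: Compute Lagrangian.
L = 145.6101 + 1*-16.7742 = 128.8359


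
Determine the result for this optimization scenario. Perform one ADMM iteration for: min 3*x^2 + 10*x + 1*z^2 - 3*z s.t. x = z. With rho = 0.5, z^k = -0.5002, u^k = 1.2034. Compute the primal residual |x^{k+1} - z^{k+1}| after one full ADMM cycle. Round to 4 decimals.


ADMM iteration with rho = 0.5, z^k = -0.5002, u^k = 1.2034
Step 1: x-update.
Minimize 3*x^2 + 10*x + (0.5/2)*(x + 0.5002 + 1.2034)^2
FOC: (2*3 + 0.5)*x = -10 + 0.5*(-0.5002 - 1.2034)
x^{k+1} = -1.6695
Step 2: z-update.
Minimize 1*z^2 - 3*z + (0.5/2)*(-1.6695 - z + 1.2034)^2
FOC: (2*1 + 0.5)*z = 3 + 0.5*(-1.6695 + 1.2034)
z^{k+1} = 1.1068
Step 3: u-update.
u^{k+1} = 1.2034 - 1.6695 - 1.1068 = -1.5729
Step 4: Primal residual = |-1.6695 - 1.1068| = 2.7763


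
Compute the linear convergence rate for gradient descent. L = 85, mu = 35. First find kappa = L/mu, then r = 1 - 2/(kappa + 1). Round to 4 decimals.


Step 1: Compute the condition number.
kappa = L/mu = 85/35 = 2.4286
Step 2: Compute the convergence rate.
r = 1 - 2/(kappa + 1) = 1 - 2*mu/(L + mu) = (L - mu)/(L + mu) = 50/120 = 0.4167


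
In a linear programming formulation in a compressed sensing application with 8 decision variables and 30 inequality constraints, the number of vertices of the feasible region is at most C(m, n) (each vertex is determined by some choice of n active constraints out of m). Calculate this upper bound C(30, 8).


Each vertex corresponds to some choice of n active constraints out of m, so the number of vertices is at most C(m, n) = m! / (n!(m-n)!).
m = 30, n = 8
Numerator: 30 * 29 * 28 * 27 * 26 * 25 * 24 * 23
Denominator: 8! = 40320
C(30, 8) = 5852925


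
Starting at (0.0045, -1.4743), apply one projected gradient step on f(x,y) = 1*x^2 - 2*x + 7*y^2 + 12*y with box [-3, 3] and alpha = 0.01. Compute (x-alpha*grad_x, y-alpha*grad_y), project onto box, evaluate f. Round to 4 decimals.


Step 1: Compute gradient at (0.0045, -1.4743).
grad_x = 2*1*0.0045 - 2 = -1.991
grad_y = 2*7*-1.4743 + 12 = -8.6402
Step 2: Gradient step.
x_raw = 0.0045 - 0.01*-1.991 = 0.0244
y_raw = -1.4743 - 0.01*-8.6402 = -1.3879
Step 3: Project onto [-3, 3].
x_proj = clip(0.0244) = 0.0244
y_proj = clip(-1.3879) = -1.3879
Step 4: Evaluate f.
f(0.0244, -1.3879) = -3.2192


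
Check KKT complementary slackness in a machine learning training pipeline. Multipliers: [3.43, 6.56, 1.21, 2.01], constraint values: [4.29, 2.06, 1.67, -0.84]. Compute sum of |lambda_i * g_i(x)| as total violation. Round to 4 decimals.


KKT complementary slackness check:
lambda_1 * g_1 = 3.43 * 4.29 = 14.7147
lambda_2 * g_2 = 6.56 * 2.06 = 13.5136
lambda_3 * g_3 = 1.21 * 1.67 = 2.0207
lambda_4 * g_4 = 2.01 * -0.84 = -1.6884
Total violation = 14.7147 + 13.5136 + 2.0207 + 1.6884 = 31.9374


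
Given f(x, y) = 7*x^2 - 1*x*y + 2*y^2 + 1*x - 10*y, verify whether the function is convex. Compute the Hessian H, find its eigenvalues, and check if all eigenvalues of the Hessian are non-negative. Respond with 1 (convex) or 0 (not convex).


The Hessian of f(x,y) = 7*x^2 - 1*x*y + 2*y^2 + 1*x - 10*y is:
H = [[14, -1], [-1, 4]]
Trace = 14 + 4 = 18
Determinant = 14*4 - (-1)^2 = 55
Discriminant = (18)^2 - 4*55 = 104.0
Eigenvalues: lambda_1 = 3.901, lambda_2 = 14.099
The function is convex.

1


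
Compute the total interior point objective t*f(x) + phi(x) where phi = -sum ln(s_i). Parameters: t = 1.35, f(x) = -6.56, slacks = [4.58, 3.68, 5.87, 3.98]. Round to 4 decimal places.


Step 1: Compute log-barrier.
ln values: [1.5217, 1.3029, 1.7699, 1.3813]
phi = -(1.5217 + 1.3029 + 1.7699 + 1.3813) = -5.9757
Step 2: Compute augmented objective.
t*f(x) = 1.35*-6.56 = -8.856
Total = -8.856 - 5.9757 = -14.8317


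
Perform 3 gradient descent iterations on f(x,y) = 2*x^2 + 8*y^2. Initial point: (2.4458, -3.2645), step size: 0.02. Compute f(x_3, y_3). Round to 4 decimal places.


Gradient descent on f(x,y) = 2*x^2 + 8*y^2.
Starting point: (2.4458, -3.2645), alpha = 0.02
Step 1: grad_x = 2*2*2.4458 = 9.7832, grad_y = 2*8*-3.2645 = -52.232
  x_1 = 2.4458 - 0.02*9.7832 = 2.2501
  y_1 = -3.2645 - 0.02*-52.232 = -2.2199
Step 2: grad_x = 2*2*2.2501 = 9.0005, grad_y = 2*8*-2.2199 = -35.5178
  x_2 = 2.2501 - 0.02*9.0005 = 2.0701
  y_2 = -2.2199 - 0.02*-35.5178 = -1.5095
Step 3: grad_x = 2*2*2.0701 = 8.2805, grad_y = 2*8*-1.5095 = -24.1521
  x_3 = 2.0701 - 0.02*8.2805 = 1.9045
  y_3 = -1.5095 - 0.02*-24.1521 = -1.0265
f(1.9045, -1.0265) = 2*1.9045^2 + 8*(-1.0265)^2 = 15.6834


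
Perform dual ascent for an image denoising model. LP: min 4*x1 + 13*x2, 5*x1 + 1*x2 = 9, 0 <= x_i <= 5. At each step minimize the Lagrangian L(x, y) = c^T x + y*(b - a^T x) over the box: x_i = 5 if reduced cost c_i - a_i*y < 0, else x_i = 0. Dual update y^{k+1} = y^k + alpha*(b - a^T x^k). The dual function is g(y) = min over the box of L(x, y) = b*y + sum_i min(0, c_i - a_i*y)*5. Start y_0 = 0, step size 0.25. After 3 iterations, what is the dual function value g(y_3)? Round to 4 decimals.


Dual ascent for LP: min 4*x1 + 13*x2, 5*x1 + 1*x2 = 9, 0 <= x_i <= 5
Step 1: y^k = 0.0, reduced costs: (4.0, 13.0)
  x^k = (0.0, 0.0), subgradient = b - a^T x = 9.0
  y^{k+1} = 0.0 + 0.25*9.0 = 2.25
Step 2: y^k = 2.25, reduced costs: (-7.25, 10.75)
  x^k = (5.0, 0.0), subgradient = b - a^T x = -16.0
  y^{k+1} = 2.25 + 0.25*-16.0 = -1.75
Step 3: y^k = -1.75, reduced costs: (12.75, 14.75)
  x^k = (0.0, 0.0), subgradient = b - a^T x = 9.0
  y^{k+1} = -1.75 + 0.25*9.0 = 0.5
Dual objective at y_3 = 0.5: reduced costs (1.5, 12.5), box minimizer x = (0.0, 0.0)
g(y_3) = b*y + (c1 - a1*y)*x1 + (c2 - a2*y)*x2 = 9*0.5 + 1.5*0.0 + 12.5*0.0 = 4.5 + 0.0 + 0.0 = 4.5


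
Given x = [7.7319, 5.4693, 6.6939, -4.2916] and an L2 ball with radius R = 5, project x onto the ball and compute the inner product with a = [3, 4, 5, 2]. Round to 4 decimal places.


Step 1: Compute ||x|| (intermediates to 6 decimals).
||x|| = sqrt(7.7319^2 + 5.4693^2 + 6.6939^2 + (-4.2916)^2) = 12.366149
Step 2: Project.
Since ||x|| > R, scale = R/||x|| = 5/12.366149 = 0.40433, proj(x) = scale * x
proj(x) = [3.126239, 2.211402, 2.706545, -1.735223]
Step 3: Dot product.
a^T * proj(x) = 3*3.126239 + 4*2.211402 + 5*2.706545 + 2*(-1.735223) = 28.2866


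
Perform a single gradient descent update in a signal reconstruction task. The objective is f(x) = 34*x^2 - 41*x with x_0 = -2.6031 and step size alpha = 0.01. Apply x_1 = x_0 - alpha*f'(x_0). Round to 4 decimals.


We compute the gradient at x_0 and apply the update.
f'(x) = 68*x - 41
f'(-2.6031) = 68*-2.6031 - 41 = -218.0108
x_1 = -2.6031 - 0.01*-218.0108 = -0.423


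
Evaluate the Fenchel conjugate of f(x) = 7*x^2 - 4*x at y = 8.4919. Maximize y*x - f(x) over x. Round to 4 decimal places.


f*(y) = sup_x {y*x - a*x^2 - b*x} = sup_x {(y-b)*x - a*x^2}
FOC: (y - b) - 2a*x = 0 => x* = (y - b)/(2a)
x* = (8.4919 + 4)/(2*7) = 0.8923
f*(8.4919) = (y-b)^2/(4a) = (8.4919 + 4)^2/(4*7)
= 156.0476/28 = 5.5731


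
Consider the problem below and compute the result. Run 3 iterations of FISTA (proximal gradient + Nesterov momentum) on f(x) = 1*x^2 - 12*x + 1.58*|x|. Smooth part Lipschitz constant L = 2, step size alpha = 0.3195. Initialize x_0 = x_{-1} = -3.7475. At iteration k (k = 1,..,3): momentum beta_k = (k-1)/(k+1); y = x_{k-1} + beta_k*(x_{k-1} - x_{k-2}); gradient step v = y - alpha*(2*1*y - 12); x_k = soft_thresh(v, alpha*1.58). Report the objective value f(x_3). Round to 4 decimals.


FISTA on f(x) = 1*x^2 - 12*x + 1.58*|x|
L = 2, alpha = 0.3195
Iteration 1: beta = 0.0, y = -3.7475 + 0.0*(-3.7475 + 3.7475) = -3.7475
  grad(y) = -19.495, v = y - alpha*grad = 2.4812
  prox(v) = soft_thresh(2.4812, 0.5048) = 1.9763
Iteration 2: beta = 0.3333, y = 1.9763 + 0.3333*(1.9763 + 3.7475) = 3.8843
  grad(y) = -4.2314, v = y - alpha*grad = 5.2362
  prox(v) = soft_thresh(5.2362, 0.5048) = 4.7314
Iteration 3: beta = 0.5, y = 4.7314 + 0.5*(4.7314 - 1.9763) = 6.109
  grad(y) = 0.2179, v = y - alpha*grad = 6.0393
  prox(v) = soft_thresh(6.0393, 0.5048) = 5.5345
f(x_3) = 1*5.5345^2 - 12*5.5345 + 1.58*|5.5345| = -27.0388


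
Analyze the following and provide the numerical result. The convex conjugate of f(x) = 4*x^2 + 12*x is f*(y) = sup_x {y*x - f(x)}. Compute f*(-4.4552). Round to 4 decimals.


f*(y) = sup_x {y*x - a*x^2 - b*x} = sup_x {(y-b)*x - a*x^2}
FOC: (y - b) - 2a*x = 0 => x* = (y - b)/(2a)
x* = (-4.4552 - 12)/(2*4) = -2.0569
f*(-4.4552) = (y-b)^2/(4a) = (-4.4552 - 12)^2/(4*4)
= 270.7736/16 = 16.9234


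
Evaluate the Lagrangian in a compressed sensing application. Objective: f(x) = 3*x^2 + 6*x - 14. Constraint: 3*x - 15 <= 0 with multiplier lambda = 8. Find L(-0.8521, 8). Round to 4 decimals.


Step 1: Evaluate f(x).
f(-0.8521) = 3*(-0.8521)^2 + 6*(-0.8521) - 14 = -16.9344
Step 2: Evaluate g(x).
g(-0.8521) = 3*-0.8521 - 15 = -17.5563
Step 3: Compute Lagrangian.
L = -16.9344 + 8*-17.5563 = -157.3848
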